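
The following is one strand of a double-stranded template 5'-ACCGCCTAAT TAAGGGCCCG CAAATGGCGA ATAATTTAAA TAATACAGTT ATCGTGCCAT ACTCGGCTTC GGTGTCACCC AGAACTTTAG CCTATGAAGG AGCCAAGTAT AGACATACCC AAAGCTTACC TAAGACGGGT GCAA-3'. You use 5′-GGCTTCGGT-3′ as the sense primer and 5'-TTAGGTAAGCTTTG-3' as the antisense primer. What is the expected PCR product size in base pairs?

Scanning the template, GGCTTCGGT occurs at positions 65–73; this primer anneals to the bottom strand there with its 3' end pointing downstream.
Taking the reverse complement of TTAGGTAAGCTTTG gives CAAAGCTTACCTAA, found at positions 120–133 on the template; the primer anneals here to the top strand with its 3' end pointing upstream.
The product runs from position 65 to position 133, so its length is 133 − 65 + 1 = 69 bp.

69 bp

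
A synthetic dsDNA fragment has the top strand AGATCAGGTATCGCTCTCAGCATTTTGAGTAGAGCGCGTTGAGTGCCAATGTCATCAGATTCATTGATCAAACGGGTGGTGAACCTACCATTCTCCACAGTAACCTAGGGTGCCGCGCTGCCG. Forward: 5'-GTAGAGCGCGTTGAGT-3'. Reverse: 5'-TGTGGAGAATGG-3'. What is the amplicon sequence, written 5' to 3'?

5'-GTAGAGCGCGTTGAGTGCCAATGTCATCAGATTCATTGATCAAACGGGTGGTGAACCTACCATTCTCCACA-3'

Forward primer GTAGAGCGCGTTGAGT is found on the top strand at positions 29–44.
Reverse complement of the reverse primer: CCATTCTCCACA. This occurs on the top strand at positions 88–99.
The product is the template from position 29 through 99 (71 bp).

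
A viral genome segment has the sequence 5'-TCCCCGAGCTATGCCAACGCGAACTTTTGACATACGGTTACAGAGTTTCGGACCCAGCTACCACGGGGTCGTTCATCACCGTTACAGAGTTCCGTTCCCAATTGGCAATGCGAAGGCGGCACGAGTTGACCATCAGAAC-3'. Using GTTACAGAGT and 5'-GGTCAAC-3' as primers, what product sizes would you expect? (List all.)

95 bp, 51 bp

The forward primer GTTACAGAGT matches the top strand at positions 37–46, 81–90.
The reverse primer's reverse complement is GTTGACC, matching at positions 125–131.
Each forward site pairs with the reverse site to give a product ending at position 131: sizes 95, 51 bp.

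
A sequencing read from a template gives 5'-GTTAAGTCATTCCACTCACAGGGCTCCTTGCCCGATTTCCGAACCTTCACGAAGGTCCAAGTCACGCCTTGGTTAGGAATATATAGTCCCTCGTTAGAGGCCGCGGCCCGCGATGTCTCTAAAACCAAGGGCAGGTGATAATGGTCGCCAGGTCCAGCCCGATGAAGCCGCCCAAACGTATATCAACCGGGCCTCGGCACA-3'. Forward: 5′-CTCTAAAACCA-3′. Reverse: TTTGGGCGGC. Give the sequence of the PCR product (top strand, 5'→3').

The forward primer matches the template at positions 117–127.
Reverse complement of the reverse primer: GCCGCCCAAA. This occurs on the top strand at positions 167–176.
The product is the template from position 117 through 176 (60 bp).

5'-CTCTAAAACCAAGGGCAGGTGATAATGGTCGCCAGGTCCAGCCCGATGAAGCCGCCCAAA-3'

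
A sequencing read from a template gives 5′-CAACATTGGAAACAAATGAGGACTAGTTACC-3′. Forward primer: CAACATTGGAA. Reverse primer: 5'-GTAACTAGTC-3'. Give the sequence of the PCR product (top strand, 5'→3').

Scanning the template, CAACATTGGAA occurs at positions 1–11; this primer anneals to the bottom strand there with its 3' end pointing downstream.
Taking the reverse complement of GTAACTAGTC gives GACTAGTTAC, found at positions 21–30 on the template; the primer anneals here to the top strand with its 3' end pointing upstream.
The product is the template from position 1 through 30 (30 bp).

5'-CAACATTGGAAACAAATGAGGACTAGTTAC-3'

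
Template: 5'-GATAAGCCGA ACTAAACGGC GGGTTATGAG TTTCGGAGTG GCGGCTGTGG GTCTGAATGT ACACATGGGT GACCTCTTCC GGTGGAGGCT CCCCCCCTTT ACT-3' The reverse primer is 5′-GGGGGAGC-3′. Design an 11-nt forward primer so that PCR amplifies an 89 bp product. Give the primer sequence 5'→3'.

The reverse primer's reverse complement GCTCCCCC matches the template at positions 88–95, so the product ends at position 95.
An 89 bp product then starts at position 95 − 89 + 1 = 7.
The forward primer is identical to the top strand there: CCGAACTAAAC.

5'-CCGAACTAAAC-3'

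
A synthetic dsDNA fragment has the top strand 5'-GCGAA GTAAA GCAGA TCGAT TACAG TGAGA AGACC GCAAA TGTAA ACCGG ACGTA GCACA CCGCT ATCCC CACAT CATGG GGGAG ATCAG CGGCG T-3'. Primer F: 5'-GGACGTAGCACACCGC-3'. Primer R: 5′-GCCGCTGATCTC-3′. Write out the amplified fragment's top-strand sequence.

5'-GGACGTAGCACACCGCTATCCCCACATCATGGGGGAGATCAGCGGC-3'

Scanning the template, GGACGTAGCACACCGC occurs at positions 49–64; this primer anneals to the bottom strand there with its 3' end pointing downstream.
Taking the reverse complement of GCCGCTGATCTC gives GAGATCAGCGGC, found at positions 83–94 on the template; the primer anneals here to the top strand with its 3' end pointing upstream.
The product is the template from position 49 through 94 (46 bp).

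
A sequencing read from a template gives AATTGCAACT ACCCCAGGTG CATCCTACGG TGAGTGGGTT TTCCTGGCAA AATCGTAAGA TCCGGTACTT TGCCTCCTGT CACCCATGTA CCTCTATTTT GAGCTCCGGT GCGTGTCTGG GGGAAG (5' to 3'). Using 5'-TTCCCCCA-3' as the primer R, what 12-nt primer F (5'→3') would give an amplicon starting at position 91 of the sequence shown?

The reverse primer's reverse complement TGGGGGAA matches the template at positions 118–125; the product starts at position 91.
The forward primer is identical to the top strand over positions 91–102: CCTCTATTTTGA.

5'-CCTCTATTTTGA-3'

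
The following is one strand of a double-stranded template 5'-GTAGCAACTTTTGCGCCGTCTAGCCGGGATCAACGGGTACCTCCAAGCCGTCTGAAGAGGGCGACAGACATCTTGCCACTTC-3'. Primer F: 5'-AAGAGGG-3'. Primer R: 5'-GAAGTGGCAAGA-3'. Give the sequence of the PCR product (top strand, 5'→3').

5'-AAGAGGGCGACAGACATCTTGCCACTTC-3'

Forward primer AAGAGGG is found on the top strand at positions 55–61.
Reverse complement of the reverse primer: TCTTGCCACTTC. This occurs on the top strand at positions 71–82.
The product is the template from position 55 through 82 (28 bp).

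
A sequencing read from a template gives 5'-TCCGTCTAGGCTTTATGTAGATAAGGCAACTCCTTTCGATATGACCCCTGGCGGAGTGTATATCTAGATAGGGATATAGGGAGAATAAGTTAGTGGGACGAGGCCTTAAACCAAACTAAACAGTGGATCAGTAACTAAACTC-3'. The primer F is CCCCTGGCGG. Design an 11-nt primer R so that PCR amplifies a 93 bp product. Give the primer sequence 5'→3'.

The forward primer binds at positions 45–54, so a 93 bp product ends at position 45 + 93 − 1 = 137.
The reverse primer anneals to the top strand over positions 127–137, i.e. to ATCAGTAACTA.
Its sequence written 5'→3' is the reverse complement: TAGTTACTGAT.

5'-TAGTTACTGAT-3'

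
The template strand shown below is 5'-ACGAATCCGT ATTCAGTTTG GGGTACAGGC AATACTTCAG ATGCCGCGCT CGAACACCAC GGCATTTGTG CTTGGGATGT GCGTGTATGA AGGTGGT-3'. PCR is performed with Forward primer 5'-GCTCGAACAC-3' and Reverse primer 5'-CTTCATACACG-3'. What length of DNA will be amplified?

45 bp

Forward primer GCTCGAACAC is found on the top strand at positions 48–57.
Reverse complement of the reverse primer: CGTGTATGAAG. This occurs on the top strand at positions 82–92.
The product runs from position 48 to position 92, so its length is 92 − 48 + 1 = 45 bp.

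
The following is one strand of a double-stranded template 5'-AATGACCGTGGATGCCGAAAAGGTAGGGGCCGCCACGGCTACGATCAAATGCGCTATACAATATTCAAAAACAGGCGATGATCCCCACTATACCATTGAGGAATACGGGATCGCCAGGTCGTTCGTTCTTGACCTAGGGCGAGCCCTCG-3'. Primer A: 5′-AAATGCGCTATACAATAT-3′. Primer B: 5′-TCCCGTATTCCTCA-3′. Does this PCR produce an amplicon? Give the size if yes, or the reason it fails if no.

Primer A (AAATGCGCTATACAATAT) matches the top strand at positions 47–64; it acts as a forward primer.
Primer B's reverse complement is TGAGGAATACGGGA, matching the top strand at positions 97–110; it acts as a reverse primer.
The 3' ends face each other across positions 47–110, giving a 64 bp product.

Yes — a 64 bp product.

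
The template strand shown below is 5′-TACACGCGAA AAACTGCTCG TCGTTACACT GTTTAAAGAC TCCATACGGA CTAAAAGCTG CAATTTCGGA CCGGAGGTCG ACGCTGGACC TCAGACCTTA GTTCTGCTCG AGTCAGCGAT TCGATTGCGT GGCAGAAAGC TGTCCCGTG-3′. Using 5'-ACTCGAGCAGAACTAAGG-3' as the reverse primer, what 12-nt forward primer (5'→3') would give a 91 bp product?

The reverse primer's reverse complement CCTTAGTTCTGCTCGAGT matches the template at positions 96–113, so the product ends at position 113.
A 91 bp product then starts at position 113 − 91 + 1 = 23.
The forward primer is identical to the top strand there: GTTACACTGTTT.

5'-GTTACACTGTTT-3'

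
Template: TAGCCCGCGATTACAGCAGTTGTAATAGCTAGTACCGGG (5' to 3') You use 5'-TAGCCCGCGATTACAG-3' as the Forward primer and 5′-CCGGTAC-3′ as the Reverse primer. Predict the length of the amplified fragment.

Scanning the template, TAGCCCGCGATTACAG occurs at positions 1–16; this primer anneals to the bottom strand there with its 3' end pointing downstream.
The reverse primer's reverse complement is GTACCGG, which matches the template at positions 32–38.
The product runs from position 1 to position 38, so its length is 38 − 1 + 1 = 38 bp.

38 bp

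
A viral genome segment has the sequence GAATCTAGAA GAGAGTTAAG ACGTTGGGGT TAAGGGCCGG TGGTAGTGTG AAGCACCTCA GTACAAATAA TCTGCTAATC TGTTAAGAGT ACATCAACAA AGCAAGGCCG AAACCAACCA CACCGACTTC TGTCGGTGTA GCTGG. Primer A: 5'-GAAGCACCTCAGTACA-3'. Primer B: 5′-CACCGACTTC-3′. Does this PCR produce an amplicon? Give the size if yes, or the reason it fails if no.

Primer A (GAAGCACCTCAGTACA) matches the top strand at positions 50–65 (3' end points downstream).
Primer B (CACCGACTTC) also matches the top strand directly, at positions 121–130 — its reverse complement GAAGTCGGTG is not present.
Both primers anneal to the bottom strand with 3' ends pointing the same way, so neither can prime synthesis back toward the other.

No product — both primers anneal to the same strand and extend in the same direction.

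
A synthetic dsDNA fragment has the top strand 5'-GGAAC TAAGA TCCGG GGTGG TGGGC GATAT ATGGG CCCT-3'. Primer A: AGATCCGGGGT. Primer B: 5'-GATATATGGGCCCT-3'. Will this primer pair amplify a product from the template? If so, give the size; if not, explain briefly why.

Primer A (AGATCCGGGGT) matches the top strand at positions 8–18 (3' end points downstream).
Primer B (GATATATGGGCCCT) also matches the top strand directly, at positions 26–39 — its reverse complement AGGGCCCATATATC is not present.
Both primers anneal to the bottom strand with 3' ends pointing the same way, so neither can prime synthesis back toward the other.

No product — both primers anneal to the same strand and extend in the same direction.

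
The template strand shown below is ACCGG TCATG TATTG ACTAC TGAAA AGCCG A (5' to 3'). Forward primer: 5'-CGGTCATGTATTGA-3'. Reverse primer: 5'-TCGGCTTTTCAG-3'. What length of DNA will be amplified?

Forward primer CGGTCATGTATTGA is found on the top strand at positions 3–16.
The reverse primer's reverse complement is CTGAAAAGCCGA, which matches the template at positions 20–31.
Amplicon spans positions 3–31: 29 bp.

29 bp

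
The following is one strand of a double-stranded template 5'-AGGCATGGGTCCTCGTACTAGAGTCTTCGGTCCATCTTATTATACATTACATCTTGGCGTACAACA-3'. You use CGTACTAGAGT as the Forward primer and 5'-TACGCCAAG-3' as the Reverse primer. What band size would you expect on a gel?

Scanning the template, CGTACTAGAGT occurs at positions 14–24; this primer anneals to the bottom strand there with its 3' end pointing downstream.
Reverse complement of the reverse primer: CTTGGCGTA. This occurs on the top strand at positions 53–61.
The product runs from position 14 to position 61, so its length is 61 − 14 + 1 = 48 bp.

48 bp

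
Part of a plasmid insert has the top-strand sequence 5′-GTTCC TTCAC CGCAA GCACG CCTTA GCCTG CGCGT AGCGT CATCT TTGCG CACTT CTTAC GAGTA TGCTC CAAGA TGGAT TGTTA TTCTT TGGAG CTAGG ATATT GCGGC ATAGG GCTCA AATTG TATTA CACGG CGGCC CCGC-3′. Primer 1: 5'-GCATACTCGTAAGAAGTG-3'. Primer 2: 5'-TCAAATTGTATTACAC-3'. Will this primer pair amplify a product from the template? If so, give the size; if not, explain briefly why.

No product — the primers' 3' ends point away from each other.

Primer 1 (GCATACTCGTAAGAAGTG) has reverse complement CACTTCTTACGAGTATGC, which matches the top strand at positions 51–68; primer 1 anneals to the top strand there with its 3' end pointing upstream toward position 51.
Primer 2 (TCAAATTGTATTACAC) matches the top strand directly at positions 118–133; it anneals to the bottom strand with its 3' end pointing downstream toward position 133.
The 3' ends diverge (primer 1 extends toward position 1, primer 2 toward position 144), so the primers never converge on a shared product.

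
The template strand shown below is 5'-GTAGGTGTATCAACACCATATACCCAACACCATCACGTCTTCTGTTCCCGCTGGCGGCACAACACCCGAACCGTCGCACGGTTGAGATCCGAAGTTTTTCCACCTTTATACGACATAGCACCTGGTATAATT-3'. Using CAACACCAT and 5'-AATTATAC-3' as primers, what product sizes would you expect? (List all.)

122 bp, 108 bp

The forward primer CAACACCAT matches the top strand at positions 11–19, 25–33.
The reverse primer's reverse complement is GTATAATT, matching at positions 125–132.
Each forward site pairs with the reverse site to give a product ending at position 132: sizes 122, 108 bp.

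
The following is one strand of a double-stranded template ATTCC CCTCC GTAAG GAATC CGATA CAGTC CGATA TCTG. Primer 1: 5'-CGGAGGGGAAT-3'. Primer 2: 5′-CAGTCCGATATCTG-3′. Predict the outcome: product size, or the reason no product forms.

No product — the primers' 3' ends point away from each other.

Primer 1 (CGGAGGGGAAT) has reverse complement ATTCCCCTCCG, which matches the top strand at positions 1–11; primer 1 anneals to the top strand there with its 3' end pointing upstream toward position 1.
Primer 2 (CAGTCCGATATCTG) matches the top strand directly at positions 26–39; it anneals to the bottom strand with its 3' end pointing downstream toward position 39.
The 3' ends diverge (primer 1 extends toward position 1, primer 2 toward position 39), so the primers never converge on a shared product.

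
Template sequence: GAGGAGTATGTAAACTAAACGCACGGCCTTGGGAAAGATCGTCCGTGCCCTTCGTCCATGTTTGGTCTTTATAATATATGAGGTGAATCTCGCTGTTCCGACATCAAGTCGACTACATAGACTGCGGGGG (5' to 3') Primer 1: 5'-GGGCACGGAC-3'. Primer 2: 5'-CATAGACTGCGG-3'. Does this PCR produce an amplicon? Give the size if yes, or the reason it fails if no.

Primer 1 (GGGCACGGAC) has reverse complement GTCCGTGCCC, which matches the top strand at positions 41–50; primer 1 anneals to the top strand there with its 3' end pointing upstream toward position 41.
Primer 2 (CATAGACTGCGG) matches the top strand directly at positions 116–127; it anneals to the bottom strand with its 3' end pointing downstream toward position 127.
The 3' ends diverge (primer 1 extends toward position 1, primer 2 toward position 130), so the primers never converge on a shared product.

No product — the primers' 3' ends point away from each other.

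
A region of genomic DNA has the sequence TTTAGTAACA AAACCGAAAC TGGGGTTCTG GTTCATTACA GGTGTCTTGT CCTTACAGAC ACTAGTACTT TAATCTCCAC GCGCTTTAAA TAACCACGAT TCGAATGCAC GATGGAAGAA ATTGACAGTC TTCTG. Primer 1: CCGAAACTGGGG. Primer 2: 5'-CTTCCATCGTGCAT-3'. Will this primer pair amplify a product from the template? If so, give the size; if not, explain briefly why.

Yes — a 105 bp product.

Primer 1 (CCGAAACTGGGG) matches the top strand at positions 14–25; it acts as a forward primer.
Primer 2's reverse complement is ATGCACGATGGAAG, matching the top strand at positions 105–118; it acts as a reverse primer.
The 3' ends face each other across positions 14–118, giving a 105 bp product.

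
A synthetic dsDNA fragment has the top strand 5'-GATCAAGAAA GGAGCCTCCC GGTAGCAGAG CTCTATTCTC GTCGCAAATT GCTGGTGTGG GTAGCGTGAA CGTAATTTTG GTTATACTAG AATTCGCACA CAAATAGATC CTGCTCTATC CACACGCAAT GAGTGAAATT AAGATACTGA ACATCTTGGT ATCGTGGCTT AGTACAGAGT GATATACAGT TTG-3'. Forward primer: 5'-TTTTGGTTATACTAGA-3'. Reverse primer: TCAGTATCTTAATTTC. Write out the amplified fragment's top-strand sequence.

The forward primer matches the template at positions 76–91.
Taking the reverse complement of TCAGTATCTTAATTTC gives GAAATTAAGATACTGA, found at positions 135–150 on the template; the primer anneals here to the top strand with its 3' end pointing upstream.
The product is the template from position 76 through 150 (75 bp).

5'-TTTTGGTTATACTAGAATTCGCACACAAATAGATCCTGCTCTATCCACACGCAATGAGTGAAATTAAGATACTGA-3'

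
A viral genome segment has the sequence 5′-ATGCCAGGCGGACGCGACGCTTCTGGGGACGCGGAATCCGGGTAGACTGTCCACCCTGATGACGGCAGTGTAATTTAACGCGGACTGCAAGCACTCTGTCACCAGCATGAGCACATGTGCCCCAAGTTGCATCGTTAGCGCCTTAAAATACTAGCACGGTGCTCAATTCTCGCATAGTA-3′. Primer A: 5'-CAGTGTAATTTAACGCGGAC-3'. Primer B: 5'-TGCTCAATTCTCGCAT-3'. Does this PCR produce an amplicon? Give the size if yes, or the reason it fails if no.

No product — both primers anneal to the same strand and extend in the same direction.

Primer A (CAGTGTAATTTAACGCGGAC) matches the top strand at positions 66–85 (3' end points downstream).
Primer B (TGCTCAATTCTCGCAT) also matches the top strand directly, at positions 160–175 — its reverse complement ATGCGAGAATTGAGCA is not present.
Both primers anneal to the bottom strand with 3' ends pointing the same way, so neither can prime synthesis back toward the other.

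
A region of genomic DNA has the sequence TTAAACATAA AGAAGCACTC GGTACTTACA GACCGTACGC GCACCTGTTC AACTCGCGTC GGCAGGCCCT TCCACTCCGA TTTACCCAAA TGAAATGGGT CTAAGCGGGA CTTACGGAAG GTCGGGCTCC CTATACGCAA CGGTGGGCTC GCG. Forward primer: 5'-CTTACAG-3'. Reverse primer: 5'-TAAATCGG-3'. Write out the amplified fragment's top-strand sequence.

The forward primer matches the template at positions 25–31.
The reverse primer's reverse complement is CCGATTTA, which matches the template at positions 77–84.
The product is the template from position 25 through 84 (60 bp).

5'-CTTACAGACCGTACGCGCACCTGTTCAACTCGCGTCGGCAGGCCCTTCCACTCCGATTTA-3'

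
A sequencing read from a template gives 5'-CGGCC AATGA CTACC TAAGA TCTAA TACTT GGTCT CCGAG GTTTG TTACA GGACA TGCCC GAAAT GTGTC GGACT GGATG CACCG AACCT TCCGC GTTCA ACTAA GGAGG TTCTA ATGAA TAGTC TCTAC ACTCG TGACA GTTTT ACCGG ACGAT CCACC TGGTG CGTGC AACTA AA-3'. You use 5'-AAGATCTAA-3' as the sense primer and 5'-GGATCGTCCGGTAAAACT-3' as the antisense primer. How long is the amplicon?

141 bp

Forward primer AAGATCTAA is found on the top strand at positions 17–25.
The reverse primer's reverse complement is AGTTTTACCGGACGATCC, which matches the template at positions 140–157.
The product runs from position 17 to position 157, so its length is 157 − 17 + 1 = 141 bp.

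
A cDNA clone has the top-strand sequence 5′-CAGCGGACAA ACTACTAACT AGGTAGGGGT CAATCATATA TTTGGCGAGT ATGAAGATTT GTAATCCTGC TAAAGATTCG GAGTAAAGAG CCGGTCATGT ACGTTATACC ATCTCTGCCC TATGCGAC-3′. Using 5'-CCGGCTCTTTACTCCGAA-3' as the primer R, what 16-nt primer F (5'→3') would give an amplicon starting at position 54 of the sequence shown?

5'-AAGATTTGTAATCCTG-3'

The reverse primer's reverse complement TTCGGAGTAAAGAGCCGG matches the template at positions 77–94; the product starts at position 54.
The forward primer is identical to the top strand over positions 54–69: AAGATTTGTAATCCTG.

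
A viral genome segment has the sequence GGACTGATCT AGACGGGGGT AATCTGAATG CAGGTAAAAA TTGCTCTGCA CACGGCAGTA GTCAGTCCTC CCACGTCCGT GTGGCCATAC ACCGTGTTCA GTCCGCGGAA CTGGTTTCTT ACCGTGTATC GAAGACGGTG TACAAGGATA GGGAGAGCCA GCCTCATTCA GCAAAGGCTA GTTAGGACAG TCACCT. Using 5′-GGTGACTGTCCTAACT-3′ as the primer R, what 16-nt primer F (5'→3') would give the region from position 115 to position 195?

5'-TTTCTTACCGTGTATC-3'

The reverse primer's reverse complement AGTTAGGACAGTCACC matches the template at positions 180–195; the product starts at position 115.
The forward primer is identical to the top strand over positions 115–130: TTTCTTACCGTGTATC.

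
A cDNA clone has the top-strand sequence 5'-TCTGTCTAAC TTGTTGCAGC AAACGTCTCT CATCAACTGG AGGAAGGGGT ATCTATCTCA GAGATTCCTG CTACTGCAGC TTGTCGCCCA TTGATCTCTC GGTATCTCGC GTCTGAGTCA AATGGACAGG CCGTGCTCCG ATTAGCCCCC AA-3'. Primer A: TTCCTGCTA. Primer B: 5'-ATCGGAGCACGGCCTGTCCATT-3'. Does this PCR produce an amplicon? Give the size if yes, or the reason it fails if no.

Yes — a 78 bp product.

Primer A (TTCCTGCTA) matches the top strand at positions 65–73; it acts as a forward primer.
Primer B's reverse complement is AATGGACAGGCCGTGCTCCGAT, matching the top strand at positions 121–142; it acts as a reverse primer.
The 3' ends face each other across positions 65–142, giving a 78 bp product.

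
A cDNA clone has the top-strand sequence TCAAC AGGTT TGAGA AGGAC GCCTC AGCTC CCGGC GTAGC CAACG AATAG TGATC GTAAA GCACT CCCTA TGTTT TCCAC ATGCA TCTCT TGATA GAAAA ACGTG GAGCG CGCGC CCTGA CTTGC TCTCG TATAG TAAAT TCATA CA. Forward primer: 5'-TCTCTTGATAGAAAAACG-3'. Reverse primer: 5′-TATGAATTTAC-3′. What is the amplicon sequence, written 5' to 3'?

5'-TCTCTTGATAGAAAAACGTGGAGCGCGCGCCCTGACTTGCTCTCGTATAGTAAATTCATA-3'

Forward primer TCTCTTGATAGAAAAACG is found on the top strand at positions 86–103.
Reverse complement of the reverse primer: GTAAATTCATA. This occurs on the top strand at positions 135–145.
The product is the template from position 86 through 145 (60 bp).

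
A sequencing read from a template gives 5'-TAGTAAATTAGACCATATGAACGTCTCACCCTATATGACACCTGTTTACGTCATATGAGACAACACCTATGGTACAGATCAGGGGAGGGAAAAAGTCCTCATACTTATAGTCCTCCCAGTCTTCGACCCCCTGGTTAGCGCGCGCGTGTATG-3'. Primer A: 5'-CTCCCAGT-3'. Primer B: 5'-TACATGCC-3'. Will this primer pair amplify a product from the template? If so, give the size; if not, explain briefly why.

No product — primer B has no binding site in the template.

Primer B (TACATGCC) does not match the top strand, and its reverse complement GGCATGTA does not match either.
With no annealing site for primer B, no amplification occurs.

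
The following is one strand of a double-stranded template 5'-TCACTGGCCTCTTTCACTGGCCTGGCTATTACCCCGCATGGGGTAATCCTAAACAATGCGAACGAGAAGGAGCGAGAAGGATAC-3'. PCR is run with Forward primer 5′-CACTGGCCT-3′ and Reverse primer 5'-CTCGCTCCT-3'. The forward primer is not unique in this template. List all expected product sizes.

75 bp, 62 bp

The forward primer CACTGGCCT matches the top strand at positions 2–10, 15–23.
The reverse primer's reverse complement is AGGAGCGAG, matching at positions 68–76.
Each forward site pairs with the reverse site to give a product ending at position 76: sizes 75, 62 bp.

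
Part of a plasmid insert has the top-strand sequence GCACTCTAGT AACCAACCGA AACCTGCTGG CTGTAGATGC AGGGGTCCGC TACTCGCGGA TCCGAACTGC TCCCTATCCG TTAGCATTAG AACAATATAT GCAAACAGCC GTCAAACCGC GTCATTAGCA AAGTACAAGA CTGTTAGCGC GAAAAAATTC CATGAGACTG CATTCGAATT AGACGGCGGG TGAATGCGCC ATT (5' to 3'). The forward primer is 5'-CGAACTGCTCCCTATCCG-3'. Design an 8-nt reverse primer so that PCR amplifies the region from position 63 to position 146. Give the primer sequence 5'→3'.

5'-TAACAGTC-3'

The product's 3' end on the top strand is position 146.
The reverse primer anneals to the top strand over positions 139–146, i.e. to GACTGTTA.
Its sequence written 5'→3' is the reverse complement: TAACAGTC.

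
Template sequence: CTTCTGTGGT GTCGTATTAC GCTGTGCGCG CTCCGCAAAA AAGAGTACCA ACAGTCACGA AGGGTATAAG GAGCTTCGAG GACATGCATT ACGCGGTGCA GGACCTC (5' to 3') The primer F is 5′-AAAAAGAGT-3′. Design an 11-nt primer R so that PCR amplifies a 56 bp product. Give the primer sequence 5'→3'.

The forward primer binds at positions 38–46, so a 56 bp product ends at position 38 + 56 − 1 = 93.
The reverse primer anneals to the top strand over positions 83–93, i.e. to CATGCATTACG.
Its sequence written 5'→3' is the reverse complement: CGTAATGCATG.

5'-CGTAATGCATG-3'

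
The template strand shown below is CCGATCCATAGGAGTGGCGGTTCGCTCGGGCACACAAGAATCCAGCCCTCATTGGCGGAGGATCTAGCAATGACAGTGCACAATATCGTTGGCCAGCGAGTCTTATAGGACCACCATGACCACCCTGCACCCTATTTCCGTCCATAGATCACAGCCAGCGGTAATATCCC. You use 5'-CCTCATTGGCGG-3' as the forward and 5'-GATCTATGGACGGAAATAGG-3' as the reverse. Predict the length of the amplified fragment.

104 bp

Forward primer CCTCATTGGCGG is found on the top strand at positions 47–58.
Reverse complement of the reverse primer: CCTATTTCCGTCCATAGATC. This occurs on the top strand at positions 131–150.
The product runs from position 47 to position 150, so its length is 150 − 47 + 1 = 104 bp.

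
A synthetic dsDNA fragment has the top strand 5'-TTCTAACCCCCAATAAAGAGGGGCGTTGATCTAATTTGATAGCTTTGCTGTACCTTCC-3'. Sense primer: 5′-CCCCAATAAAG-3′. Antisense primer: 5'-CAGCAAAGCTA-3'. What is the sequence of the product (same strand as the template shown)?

The forward primer matches the template at positions 8–18.
The reverse primer's reverse complement is TAGCTTTGCTG, which matches the template at positions 40–50.
The product is the template from position 8 through 50 (43 bp).

5'-CCCCAATAAAGAGGGGCGTTGATCTAATTTGATAGCTTTGCTG-3'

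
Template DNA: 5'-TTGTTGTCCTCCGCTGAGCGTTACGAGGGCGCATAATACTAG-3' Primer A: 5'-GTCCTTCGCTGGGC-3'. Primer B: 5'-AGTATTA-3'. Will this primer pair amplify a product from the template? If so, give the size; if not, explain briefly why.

Primer A (GTCCTTCGCTGGGC) does not match the top strand, and its reverse complement GCCCAGCGAAGGAC does not match either.
With no annealing site for primer A, no amplification occurs.

No product — primer A has no binding site in the template.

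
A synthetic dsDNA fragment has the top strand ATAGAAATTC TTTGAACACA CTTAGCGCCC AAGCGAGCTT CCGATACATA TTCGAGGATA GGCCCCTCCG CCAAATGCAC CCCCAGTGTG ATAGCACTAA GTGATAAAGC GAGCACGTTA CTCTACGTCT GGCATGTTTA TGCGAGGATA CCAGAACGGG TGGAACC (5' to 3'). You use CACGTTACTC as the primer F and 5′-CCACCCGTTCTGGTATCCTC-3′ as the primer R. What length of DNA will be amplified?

Forward primer CACGTTACTC is found on the top strand at positions 114–123.
The reverse primer's reverse complement is GAGGATACCAGAACGGGTGG, which matches the template at positions 144–163.
The product runs from position 114 to position 163, so its length is 163 − 114 + 1 = 50 bp.

50 bp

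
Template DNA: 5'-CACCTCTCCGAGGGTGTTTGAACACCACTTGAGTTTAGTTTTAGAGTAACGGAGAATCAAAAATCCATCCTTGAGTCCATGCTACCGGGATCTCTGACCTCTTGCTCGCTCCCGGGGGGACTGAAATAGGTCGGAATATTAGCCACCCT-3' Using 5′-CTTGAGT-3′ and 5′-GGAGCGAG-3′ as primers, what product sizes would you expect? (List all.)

85 bp, 43 bp

The forward primer CTTGAGT matches the top strand at positions 28–34, 70–76.
The reverse primer's reverse complement is CTCGCTCC, matching at positions 105–112.
Each forward site pairs with the reverse site to give a product ending at position 112: sizes 85, 43 bp.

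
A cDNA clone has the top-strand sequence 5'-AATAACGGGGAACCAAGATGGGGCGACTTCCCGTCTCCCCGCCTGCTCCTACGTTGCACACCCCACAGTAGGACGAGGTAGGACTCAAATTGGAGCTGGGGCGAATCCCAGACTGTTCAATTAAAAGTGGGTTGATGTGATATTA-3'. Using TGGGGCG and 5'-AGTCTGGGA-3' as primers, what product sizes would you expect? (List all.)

96 bp, 18 bp

The forward primer TGGGGCG matches the top strand at positions 19–25, 97–103.
The reverse primer's reverse complement is TCCCAGACT, matching at positions 106–114.
Each forward site pairs with the reverse site to give a product ending at position 114: sizes 96, 18 bp.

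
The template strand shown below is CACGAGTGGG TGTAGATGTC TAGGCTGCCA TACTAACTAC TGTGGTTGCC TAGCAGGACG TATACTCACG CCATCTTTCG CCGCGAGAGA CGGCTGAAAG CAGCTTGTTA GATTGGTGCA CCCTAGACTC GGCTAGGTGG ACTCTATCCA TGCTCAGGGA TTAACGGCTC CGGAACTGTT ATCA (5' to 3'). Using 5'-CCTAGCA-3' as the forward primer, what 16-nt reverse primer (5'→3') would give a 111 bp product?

5'-CCCTGAGCATGGATAG-3'

The forward primer binds at positions 49–55, so a 111 bp product ends at position 49 + 111 − 1 = 159.
The reverse primer anneals to the top strand over positions 144–159, i.e. to CTATCCATGCTCAGGG.
Its sequence written 5'→3' is the reverse complement: CCCTGAGCATGGATAG.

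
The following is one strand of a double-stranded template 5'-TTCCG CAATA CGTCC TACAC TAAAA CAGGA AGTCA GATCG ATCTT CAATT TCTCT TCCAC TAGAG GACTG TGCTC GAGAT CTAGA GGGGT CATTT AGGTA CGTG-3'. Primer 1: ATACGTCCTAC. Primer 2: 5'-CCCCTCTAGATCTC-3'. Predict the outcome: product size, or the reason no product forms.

Yes — an 82 bp product.

Primer 1 (ATACGTCCTAC) matches the top strand at positions 8–18; it acts as a forward primer.
Primer 2's reverse complement is GAGATCTAGAGGGG, matching the top strand at positions 76–89; it acts as a reverse primer.
The 3' ends face each other across positions 8–89, giving an 82 bp product.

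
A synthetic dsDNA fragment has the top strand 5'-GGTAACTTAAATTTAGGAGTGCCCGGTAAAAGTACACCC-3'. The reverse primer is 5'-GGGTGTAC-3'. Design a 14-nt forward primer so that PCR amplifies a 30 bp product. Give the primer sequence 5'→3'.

The reverse primer's reverse complement GTACACCC matches the template at positions 32–39, so the product ends at position 39.
A 30 bp product then starts at position 39 − 30 + 1 = 10.
The forward primer is identical to the top strand there: AATTTAGGAGTGCC.

5'-AATTTAGGAGTGCC-3'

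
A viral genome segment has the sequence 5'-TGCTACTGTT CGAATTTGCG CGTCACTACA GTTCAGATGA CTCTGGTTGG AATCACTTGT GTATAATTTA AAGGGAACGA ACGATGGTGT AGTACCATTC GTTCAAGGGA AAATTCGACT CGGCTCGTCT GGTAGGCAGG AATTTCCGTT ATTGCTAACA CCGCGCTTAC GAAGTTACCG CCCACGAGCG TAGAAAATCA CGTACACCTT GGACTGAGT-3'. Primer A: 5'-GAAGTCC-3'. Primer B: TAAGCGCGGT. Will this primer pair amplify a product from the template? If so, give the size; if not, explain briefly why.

No product — primer A has no binding site in the template.

Primer A (GAAGTCC) does not match the top strand, and its reverse complement GGACTTC does not match either.
With no annealing site for primer A, no amplification occurs.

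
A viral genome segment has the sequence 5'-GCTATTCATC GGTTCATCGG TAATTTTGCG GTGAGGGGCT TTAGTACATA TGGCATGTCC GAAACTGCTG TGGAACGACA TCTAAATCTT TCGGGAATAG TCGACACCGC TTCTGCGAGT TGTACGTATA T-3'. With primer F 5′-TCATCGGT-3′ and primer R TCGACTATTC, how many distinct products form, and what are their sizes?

The forward primer TCATCGGT matches the top strand at positions 6–13, 14–21.
The reverse primer's reverse complement is GAATAGTCGA, matching at positions 95–104.
Each forward site pairs with the reverse site to give a product ending at position 104: sizes 99, 91 bp.

Two products: 99 bp, 91 bp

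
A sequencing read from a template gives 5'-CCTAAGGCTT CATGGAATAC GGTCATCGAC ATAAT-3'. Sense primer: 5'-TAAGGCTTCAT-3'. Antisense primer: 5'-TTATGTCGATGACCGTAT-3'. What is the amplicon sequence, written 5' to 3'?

Scanning the template, TAAGGCTTCAT occurs at positions 3–13; this primer anneals to the bottom strand there with its 3' end pointing downstream.
Reverse complement of the reverse primer: ATACGGTCATCGACATAA. This occurs on the top strand at positions 17–34.
The product is the template from position 3 through 34 (32 bp).

5'-TAAGGCTTCATGGAATACGGTCATCGACATAA-3'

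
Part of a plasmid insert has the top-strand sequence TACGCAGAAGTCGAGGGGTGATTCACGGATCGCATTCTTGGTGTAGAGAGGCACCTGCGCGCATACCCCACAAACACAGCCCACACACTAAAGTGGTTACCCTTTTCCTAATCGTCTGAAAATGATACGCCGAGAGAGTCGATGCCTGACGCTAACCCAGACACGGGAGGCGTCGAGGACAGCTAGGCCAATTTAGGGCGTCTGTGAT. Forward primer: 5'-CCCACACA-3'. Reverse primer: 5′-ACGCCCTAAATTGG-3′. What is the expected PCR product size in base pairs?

Forward primer CCCACACA is found on the top strand at positions 80–87.
The reverse primer's reverse complement is CCAATTTAGGGCGT, which matches the template at positions 188–201.
Product length = (reverse-primer end) − (forward-primer start) + 1 = 201 − 80 + 1 = 122 bp.

122 bp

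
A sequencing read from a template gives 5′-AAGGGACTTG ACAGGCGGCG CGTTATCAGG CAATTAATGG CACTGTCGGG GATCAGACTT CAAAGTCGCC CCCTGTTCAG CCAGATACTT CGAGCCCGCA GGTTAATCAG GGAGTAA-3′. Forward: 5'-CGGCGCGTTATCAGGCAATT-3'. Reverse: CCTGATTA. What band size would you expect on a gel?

Forward primer CGGCGCGTTATCAGGCAATT is found on the top strand at positions 16–35.
The reverse primer's reverse complement is TAATCAGG, which matches the template at positions 104–111.
The product runs from position 16 to position 111, so its length is 111 − 16 + 1 = 96 bp.

96 bp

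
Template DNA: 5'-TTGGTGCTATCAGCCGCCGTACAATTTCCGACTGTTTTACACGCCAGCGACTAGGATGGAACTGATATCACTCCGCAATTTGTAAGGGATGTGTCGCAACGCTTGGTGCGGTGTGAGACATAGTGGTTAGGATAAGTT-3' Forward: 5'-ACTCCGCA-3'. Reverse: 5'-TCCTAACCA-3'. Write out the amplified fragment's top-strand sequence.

5'-ACTCCGCAATTTGTAAGGGATGTGTCGCAACGCTTGGTGCGGTGTGAGACATAGTGGTTAGGA-3'

The forward primer matches the template at positions 70–77.
The reverse primer's reverse complement is TGGTTAGGA, which matches the template at positions 124–132.
The product is the template from position 70 through 132 (63 bp).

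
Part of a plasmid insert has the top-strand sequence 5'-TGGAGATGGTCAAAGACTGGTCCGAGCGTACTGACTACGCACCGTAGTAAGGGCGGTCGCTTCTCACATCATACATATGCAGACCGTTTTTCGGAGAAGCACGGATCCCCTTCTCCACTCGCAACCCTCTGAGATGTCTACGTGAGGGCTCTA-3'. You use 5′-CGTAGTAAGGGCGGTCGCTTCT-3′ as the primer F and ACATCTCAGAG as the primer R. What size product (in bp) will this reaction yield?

Forward primer CGTAGTAAGGGCGGTCGCTTCT is found on the top strand at positions 43–64.
The reverse primer's reverse complement is CTCTGAGATGT, which matches the template at positions 127–137.
The product runs from position 43 to position 137, so its length is 137 − 43 + 1 = 95 bp.

95 bp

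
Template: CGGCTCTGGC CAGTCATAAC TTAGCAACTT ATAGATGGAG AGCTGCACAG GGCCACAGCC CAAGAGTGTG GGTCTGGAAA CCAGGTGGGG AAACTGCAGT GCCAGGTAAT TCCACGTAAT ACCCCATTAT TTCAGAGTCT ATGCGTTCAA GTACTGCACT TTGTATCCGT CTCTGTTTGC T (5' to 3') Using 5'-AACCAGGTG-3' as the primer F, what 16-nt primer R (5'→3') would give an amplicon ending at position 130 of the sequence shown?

The forward primer binds at positions 79–87; the product's 3' end on the top strand is position 130.
The reverse primer anneals to the top strand over positions 115–130, i.e. to CGTAATACCCCATTAT.
Its sequence written 5'→3' is the reverse complement: ATAATGGGGTATTACG.

5'-ATAATGGGGTATTACG-3'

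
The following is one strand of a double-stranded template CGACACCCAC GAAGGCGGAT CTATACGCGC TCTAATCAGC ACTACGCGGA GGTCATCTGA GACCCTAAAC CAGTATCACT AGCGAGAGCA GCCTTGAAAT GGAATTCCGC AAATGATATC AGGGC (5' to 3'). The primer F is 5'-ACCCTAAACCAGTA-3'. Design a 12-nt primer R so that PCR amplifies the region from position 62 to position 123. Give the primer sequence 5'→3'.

The product's 3' end on the top strand is position 123.
The reverse primer anneals to the top strand over positions 112–123, i.e. to AATGATATCAGG.
Its sequence written 5'→3' is the reverse complement: CCTGATATCATT.

5'-CCTGATATCATT-3'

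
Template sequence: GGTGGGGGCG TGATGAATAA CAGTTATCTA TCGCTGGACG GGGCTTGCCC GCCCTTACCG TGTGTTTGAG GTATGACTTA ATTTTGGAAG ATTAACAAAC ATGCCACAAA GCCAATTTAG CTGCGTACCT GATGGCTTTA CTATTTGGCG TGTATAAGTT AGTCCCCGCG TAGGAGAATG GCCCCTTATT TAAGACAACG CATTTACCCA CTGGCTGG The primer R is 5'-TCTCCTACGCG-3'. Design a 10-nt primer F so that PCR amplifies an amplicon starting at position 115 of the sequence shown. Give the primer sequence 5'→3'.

The reverse primer's reverse complement CGCGTAGGAGA matches the template at positions 167–177; the product starts at position 115.
The forward primer is identical to the top strand over positions 115–124: ATTTAGCTGC.

5'-ATTTAGCTGC-3'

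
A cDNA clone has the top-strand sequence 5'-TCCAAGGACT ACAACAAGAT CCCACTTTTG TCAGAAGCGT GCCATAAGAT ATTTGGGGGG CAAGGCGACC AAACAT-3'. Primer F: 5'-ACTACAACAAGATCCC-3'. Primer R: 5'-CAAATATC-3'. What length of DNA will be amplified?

48 bp

Forward primer ACTACAACAAGATCCC is found on the top strand at positions 8–23.
Reverse complement of the reverse primer: GATATTTG. This occurs on the top strand at positions 48–55.
The product runs from position 8 to position 55, so its length is 55 − 8 + 1 = 48 bp.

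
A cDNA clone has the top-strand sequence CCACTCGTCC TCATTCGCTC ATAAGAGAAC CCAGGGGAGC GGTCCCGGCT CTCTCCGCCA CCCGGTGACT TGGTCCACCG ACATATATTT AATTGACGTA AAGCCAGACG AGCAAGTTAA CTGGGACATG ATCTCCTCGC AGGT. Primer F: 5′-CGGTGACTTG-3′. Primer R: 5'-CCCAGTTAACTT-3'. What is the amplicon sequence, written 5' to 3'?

Scanning the template, CGGTGACTTG occurs at positions 63–72; this primer anneals to the bottom strand there with its 3' end pointing downstream.
The reverse primer's reverse complement is AAGTTAACTGGG, which matches the template at positions 114–125.
The product is the template from position 63 through 125 (63 bp).

5'-CGGTGACTTGGTCCACCGACATATATTTAATTGACGTAAAGCCAGACGAGCAAGTTAACTGGG-3'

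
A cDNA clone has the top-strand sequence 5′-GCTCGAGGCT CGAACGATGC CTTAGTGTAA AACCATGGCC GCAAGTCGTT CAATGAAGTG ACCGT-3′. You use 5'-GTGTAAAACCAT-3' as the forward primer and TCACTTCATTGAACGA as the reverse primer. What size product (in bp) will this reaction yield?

37 bp

Forward primer GTGTAAAACCAT is found on the top strand at positions 25–36.
Reverse complement of the reverse primer: TCGTTCAATGAAGTGA. This occurs on the top strand at positions 46–61.
Product length = (reverse-primer end) − (forward-primer start) + 1 = 61 − 25 + 1 = 37 bp.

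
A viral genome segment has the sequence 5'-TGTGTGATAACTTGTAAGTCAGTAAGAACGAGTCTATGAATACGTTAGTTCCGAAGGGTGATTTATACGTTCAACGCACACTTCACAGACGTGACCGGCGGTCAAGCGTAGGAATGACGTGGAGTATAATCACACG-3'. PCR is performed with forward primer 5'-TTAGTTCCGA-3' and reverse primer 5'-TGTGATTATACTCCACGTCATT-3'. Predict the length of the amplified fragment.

The forward primer matches the template at positions 45–54.
Taking the reverse complement of TGTGATTATACTCCACGTCATT gives AATGACGTGGAGTATAATCACA, found at positions 113–134 on the template; the primer anneals here to the top strand with its 3' end pointing upstream.
Product length = (reverse-primer end) − (forward-primer start) + 1 = 134 − 45 + 1 = 90 bp.

90 bp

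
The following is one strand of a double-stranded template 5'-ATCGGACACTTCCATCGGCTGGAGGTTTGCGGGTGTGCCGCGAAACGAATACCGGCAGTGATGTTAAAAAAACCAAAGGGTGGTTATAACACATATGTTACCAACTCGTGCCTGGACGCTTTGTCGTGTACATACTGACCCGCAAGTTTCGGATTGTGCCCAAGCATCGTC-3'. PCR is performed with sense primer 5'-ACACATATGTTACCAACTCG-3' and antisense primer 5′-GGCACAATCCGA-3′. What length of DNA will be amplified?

Scanning the template, ACACATATGTTACCAACTCG occurs at positions 89–108; this primer anneals to the bottom strand there with its 3' end pointing downstream.
Reverse complement of the reverse primer: TCGGATTGTGCC. This occurs on the top strand at positions 149–160.
The product runs from position 89 to position 160, so its length is 160 − 89 + 1 = 72 bp.

72 bp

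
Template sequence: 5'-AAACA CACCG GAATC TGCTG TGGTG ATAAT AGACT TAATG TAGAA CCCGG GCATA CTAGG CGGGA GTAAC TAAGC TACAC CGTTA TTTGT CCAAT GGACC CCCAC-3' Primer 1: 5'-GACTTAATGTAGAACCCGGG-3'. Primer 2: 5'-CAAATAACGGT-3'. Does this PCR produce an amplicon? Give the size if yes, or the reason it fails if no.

Primer 1 (GACTTAATGTAGAACCCGGG) matches the top strand at positions 32–51; it acts as a forward primer.
Primer 2's reverse complement is ACCGTTATTTG, matching the top strand at positions 79–89; it acts as a reverse primer.
The 3' ends face each other across positions 32–89, giving a 58 bp product.

Yes — a 58 bp product.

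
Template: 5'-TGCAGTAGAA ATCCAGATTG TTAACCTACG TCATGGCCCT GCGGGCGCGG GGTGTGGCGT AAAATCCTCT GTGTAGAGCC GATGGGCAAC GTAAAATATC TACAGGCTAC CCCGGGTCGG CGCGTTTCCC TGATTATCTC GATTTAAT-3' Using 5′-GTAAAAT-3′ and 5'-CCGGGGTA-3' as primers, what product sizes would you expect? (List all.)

57 bp, 25 bp

The forward primer GTAAAAT matches the top strand at positions 59–65, 91–97.
The reverse primer's reverse complement is TACCCCGG, matching at positions 108–115.
Each forward site pairs with the reverse site to give a product ending at position 115: sizes 57, 25 bp.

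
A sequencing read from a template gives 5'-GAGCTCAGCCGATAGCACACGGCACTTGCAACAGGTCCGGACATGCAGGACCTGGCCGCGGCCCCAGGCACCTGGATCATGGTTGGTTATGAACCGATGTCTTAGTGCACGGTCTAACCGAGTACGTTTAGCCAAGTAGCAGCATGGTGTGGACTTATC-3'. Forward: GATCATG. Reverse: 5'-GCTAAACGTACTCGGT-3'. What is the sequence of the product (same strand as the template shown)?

5'-GATCATGGTTGGTTATGAACCGATGTCTTAGTGCACGGTCTAACCGAGTACGTTTAGC-3'

The forward primer matches the template at positions 75–81.
The reverse primer's reverse complement is ACCGAGTACGTTTAGC, which matches the template at positions 117–132.
The product is the template from position 75 through 132 (58 bp).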